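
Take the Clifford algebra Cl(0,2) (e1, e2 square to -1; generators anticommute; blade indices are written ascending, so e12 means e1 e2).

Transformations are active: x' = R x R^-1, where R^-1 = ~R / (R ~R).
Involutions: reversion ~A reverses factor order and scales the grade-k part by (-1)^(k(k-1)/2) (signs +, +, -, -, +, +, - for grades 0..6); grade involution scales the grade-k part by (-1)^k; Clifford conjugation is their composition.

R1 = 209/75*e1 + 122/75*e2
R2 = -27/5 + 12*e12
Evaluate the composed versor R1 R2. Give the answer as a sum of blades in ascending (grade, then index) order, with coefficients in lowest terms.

Distribute over the terms of R1 (each basis-blade product reordered to ascending indices, repeated generators contracted through their squares):
(209/75*e1) R2 = -1881/125*e1 - 836/25*e2
(122/75*e2) R2 = 488/25*e1 - 1098/125*e2
Summing the partial products and collecting blades:
Answer: 559/125*e1 - 5278/125*e2


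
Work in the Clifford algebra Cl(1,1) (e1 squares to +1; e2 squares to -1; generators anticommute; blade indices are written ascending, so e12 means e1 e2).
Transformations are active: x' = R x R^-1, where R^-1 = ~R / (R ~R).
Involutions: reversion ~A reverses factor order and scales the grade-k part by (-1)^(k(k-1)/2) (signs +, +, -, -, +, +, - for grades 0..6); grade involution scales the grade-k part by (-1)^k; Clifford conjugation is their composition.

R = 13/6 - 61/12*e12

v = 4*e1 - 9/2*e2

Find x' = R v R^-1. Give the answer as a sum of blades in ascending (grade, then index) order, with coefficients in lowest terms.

~R = 13/6 + 61/12*e12, and R ~R = -1015/48, so R^-1 = ~R / (-1015/48).
R v = -341/24*e1 + 127/12*e2
Answer: -3314/3045*e1 + 14197/6090*e2


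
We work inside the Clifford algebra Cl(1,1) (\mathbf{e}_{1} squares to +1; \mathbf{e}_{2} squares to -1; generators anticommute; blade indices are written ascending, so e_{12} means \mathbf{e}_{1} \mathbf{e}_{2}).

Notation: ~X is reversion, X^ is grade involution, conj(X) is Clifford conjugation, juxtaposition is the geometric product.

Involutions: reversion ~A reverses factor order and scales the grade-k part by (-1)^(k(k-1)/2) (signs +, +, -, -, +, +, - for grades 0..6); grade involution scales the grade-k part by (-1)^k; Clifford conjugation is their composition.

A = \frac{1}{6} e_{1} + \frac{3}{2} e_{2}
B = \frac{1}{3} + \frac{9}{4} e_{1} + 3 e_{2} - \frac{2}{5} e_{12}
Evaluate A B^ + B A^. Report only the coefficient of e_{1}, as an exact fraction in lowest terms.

first term: \frac{33}{8} - \frac{49}{90} e_{1} + \frac{13}{30} e_{2} + \frac{23}{8} e_{12}
second term: \frac{33}{8} - \frac{59}{90} e_{1} - \frac{17}{30} e_{2} - \frac{23}{8} e_{12}
Answer: -\frac{6}{5}


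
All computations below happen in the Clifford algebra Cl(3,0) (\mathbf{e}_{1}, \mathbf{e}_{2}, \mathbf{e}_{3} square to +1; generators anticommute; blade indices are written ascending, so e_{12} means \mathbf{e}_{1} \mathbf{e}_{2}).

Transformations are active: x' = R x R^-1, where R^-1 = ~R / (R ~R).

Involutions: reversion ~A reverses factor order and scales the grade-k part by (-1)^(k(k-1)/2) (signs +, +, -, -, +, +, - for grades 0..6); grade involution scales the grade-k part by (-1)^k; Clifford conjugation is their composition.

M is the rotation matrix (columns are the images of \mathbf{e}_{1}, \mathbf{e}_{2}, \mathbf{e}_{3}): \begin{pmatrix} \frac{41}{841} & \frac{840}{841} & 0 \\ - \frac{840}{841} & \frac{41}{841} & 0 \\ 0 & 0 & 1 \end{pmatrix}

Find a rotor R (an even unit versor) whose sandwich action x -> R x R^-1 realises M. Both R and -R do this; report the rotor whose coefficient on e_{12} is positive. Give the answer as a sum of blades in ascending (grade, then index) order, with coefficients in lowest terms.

Method: write R = a + b12*e_{12} + b13*e_{13} + b23*e_{23} with a^2 + b12^2 + b13^2 + b23^2 = 1 (so R^-1 = ~R). Expanding the columns R e_j ~R gives tr M = 4a^2 - 1 and, from the antisymmetric part, M21 - M12 = -4a*b12, M13 - M31 = 4a*b13, M32 - M23 = -4a*b23.
Here tr M = \frac{923}{841}, so a^2 = (1 + tr M)/4 = \frac{441}{841} and a = ±\frac{21}{29}. Taking a = \frac{21}{29}: M21 - M12 = -\frac{1680}{841}, M13 - M31 = 0, M32 - M23 = 0, giving b12 = \frac{20}{29}, b13 = 0, b23 = 0, i.e. R = \frac{21}{29} + \frac{20}{29} e_{12}.
Its e_{12} coefficient is already positive.
Answer: \frac{21}{29} + \frac{20}{29} e_{12}. Recall the cover is two-to-one: with M of trace \frac{923}{841}, both preimages act alike, and the stated e_{12} sign chooses the sheet.


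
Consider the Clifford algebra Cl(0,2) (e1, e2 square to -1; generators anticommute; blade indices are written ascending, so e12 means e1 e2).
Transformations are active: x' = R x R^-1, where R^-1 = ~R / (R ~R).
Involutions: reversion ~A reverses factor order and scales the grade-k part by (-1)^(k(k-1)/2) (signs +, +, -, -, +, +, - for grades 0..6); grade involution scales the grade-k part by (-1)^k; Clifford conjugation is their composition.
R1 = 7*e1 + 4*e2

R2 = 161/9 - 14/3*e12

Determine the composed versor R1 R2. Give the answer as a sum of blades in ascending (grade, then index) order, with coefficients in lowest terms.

Distribute over the terms of R1 (each basis-blade product reordered to ascending indices, repeated generators contracted through their squares):
(7*e1) R2 = 1127/9*e1 + 98/3*e2
(4*e2) R2 = -56/3*e1 + 644/9*e2
Summing the partial products and collecting blades:
Answer: 959/9*e1 + 938/9*e2


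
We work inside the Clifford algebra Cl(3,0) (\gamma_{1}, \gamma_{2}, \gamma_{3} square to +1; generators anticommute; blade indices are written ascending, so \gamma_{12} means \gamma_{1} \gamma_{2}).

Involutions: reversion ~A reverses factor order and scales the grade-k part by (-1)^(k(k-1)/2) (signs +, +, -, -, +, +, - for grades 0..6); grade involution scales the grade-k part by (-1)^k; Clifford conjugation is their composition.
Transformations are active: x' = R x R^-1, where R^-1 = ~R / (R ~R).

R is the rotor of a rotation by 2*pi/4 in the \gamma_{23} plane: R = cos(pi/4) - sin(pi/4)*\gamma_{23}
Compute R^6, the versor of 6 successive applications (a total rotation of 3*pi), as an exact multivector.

Because a rotor carries half the rotation angle, composing 6 copies of this \gamma_{23}-plane rotor multiplies the phase: 6*(pi/4) = \frac{3 \pi}{2}, hence R^6 = cos(\frac{3 \pi}{2}) - sin(\frac{3 \pi}{2})*\gamma_{23}.
cos(\frac{3 \pi}{2}) = 0 and sin(\frac{3 \pi}{2}) = -1, so R^6 = \gamma_{23}. The net rotation is 1*pi (after discarding 1 full turn, each of which contributes a factor -1 to the rotor); the rotor keeps the half-angle phase exactly.
Answer: \gamma_{23}


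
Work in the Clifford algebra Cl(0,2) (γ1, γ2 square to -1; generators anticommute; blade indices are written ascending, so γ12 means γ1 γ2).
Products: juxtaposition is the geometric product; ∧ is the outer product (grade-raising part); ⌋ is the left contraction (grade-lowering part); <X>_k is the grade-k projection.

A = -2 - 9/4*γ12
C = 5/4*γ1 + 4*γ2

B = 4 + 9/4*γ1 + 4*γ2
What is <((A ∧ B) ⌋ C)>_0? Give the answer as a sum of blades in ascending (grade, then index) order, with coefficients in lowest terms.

step 1: -8 - 9/2*γ1 - 8*γ2 - 9*γ12
step 2: 301/8 - 10*γ1 - 32*γ2
step 3: 301/8
Answer: 301/8


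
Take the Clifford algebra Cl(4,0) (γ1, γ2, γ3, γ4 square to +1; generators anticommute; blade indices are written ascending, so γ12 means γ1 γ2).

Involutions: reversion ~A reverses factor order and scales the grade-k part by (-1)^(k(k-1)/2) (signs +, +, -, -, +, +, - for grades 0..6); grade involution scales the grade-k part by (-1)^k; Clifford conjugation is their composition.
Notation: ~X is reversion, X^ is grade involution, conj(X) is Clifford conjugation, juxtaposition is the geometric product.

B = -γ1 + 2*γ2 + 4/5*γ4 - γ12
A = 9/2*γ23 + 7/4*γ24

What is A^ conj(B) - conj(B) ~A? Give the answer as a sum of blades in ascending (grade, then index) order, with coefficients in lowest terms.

first term: -7/5*γ2 + 9*γ3 + 7/2*γ4 - 9/2*γ13 - 7/4*γ14 + 9/2*γ123 + 7/4*γ124 - 18/5*γ234
second term: -7/5*γ2 + 9*γ3 + 7/2*γ4 - 9/2*γ13 - 7/4*γ14 - 9/2*γ123 - 7/4*γ124 + 18/5*γ234
Answer: 9*γ123 + 7/2*γ124 - 36/5*γ234


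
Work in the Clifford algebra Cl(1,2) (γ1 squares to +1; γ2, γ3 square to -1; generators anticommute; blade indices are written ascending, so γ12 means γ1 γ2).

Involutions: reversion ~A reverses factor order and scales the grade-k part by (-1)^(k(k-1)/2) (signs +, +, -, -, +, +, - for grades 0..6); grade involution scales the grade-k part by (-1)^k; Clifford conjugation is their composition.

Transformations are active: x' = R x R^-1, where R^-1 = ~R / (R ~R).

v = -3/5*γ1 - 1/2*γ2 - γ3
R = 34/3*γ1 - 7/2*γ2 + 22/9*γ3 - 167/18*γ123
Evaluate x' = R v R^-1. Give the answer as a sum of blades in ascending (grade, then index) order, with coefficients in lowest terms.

~R = 34/3*γ1 - 7/2*γ2 + 22/9*γ3 + 167/18*γ123, and R ~R = 5300/27, so R^-1 = ~R / (5300/27).
R v = -1099/180 - 767/45*γ12 - 941/180*γ13 + 463/45*γ23
Answer: -8567/7950*γ1 + 48173/39750*γ2 - 10113/13250*γ3


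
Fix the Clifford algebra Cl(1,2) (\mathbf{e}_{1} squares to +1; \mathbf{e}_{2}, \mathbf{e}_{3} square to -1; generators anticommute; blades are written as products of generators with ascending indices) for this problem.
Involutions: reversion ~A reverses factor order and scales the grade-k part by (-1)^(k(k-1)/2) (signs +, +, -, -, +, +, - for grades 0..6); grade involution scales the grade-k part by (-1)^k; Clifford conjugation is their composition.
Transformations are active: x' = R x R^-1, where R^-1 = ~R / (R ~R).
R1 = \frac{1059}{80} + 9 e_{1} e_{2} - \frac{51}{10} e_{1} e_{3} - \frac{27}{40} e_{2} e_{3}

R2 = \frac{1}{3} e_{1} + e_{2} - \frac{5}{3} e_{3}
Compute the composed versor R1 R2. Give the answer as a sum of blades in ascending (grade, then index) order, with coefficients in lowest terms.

Distribute over the terms of R2 (each basis-blade product reordered to ascending indices, repeated generators contracted through their squares):
R1 (\frac{1}{3} e_{1}) = \frac{353}{80} e_{1} - 3 e_{2} + \frac{17}{10} e_{3} - \frac{9}{40} e_{1} e_{2} e_{3}
R1 (e_{2}) = -9 e_{1} + \frac{1059}{80} e_{2} - \frac{27}{40} e_{3} + \frac{51}{10} e_{1} e_{2} e_{3}
R1 (-\frac{5}{3} e_{3}) = -\frac{17}{2} e_{1} - \frac{9}{8} e_{2} - \frac{353}{16} e_{3} - 15 e_{1} e_{2} e_{3}
Summing the partial products and collecting blades:
Answer: -\frac{1047}{80} e_{1} + \frac{729}{80} e_{2} - \frac{1683}{80} e_{3} - \frac{81}{8} e_{1} e_{2} e_{3}


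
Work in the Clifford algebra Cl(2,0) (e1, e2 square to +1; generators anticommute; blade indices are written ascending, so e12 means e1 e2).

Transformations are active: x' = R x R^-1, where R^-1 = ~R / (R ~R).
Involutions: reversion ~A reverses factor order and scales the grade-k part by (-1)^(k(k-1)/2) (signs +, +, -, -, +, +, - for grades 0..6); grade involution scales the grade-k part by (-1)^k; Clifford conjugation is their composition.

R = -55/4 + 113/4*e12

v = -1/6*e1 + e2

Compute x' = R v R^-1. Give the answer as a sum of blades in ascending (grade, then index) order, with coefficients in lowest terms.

~R = -55/4 - 113/4*e12, and R ~R = 7897/8, so R^-1 = ~R / (7897/8).
R v = 733/24*e1 - 217/24*e2
Answer: -5403/7897*e1 - 35447/47382*e2


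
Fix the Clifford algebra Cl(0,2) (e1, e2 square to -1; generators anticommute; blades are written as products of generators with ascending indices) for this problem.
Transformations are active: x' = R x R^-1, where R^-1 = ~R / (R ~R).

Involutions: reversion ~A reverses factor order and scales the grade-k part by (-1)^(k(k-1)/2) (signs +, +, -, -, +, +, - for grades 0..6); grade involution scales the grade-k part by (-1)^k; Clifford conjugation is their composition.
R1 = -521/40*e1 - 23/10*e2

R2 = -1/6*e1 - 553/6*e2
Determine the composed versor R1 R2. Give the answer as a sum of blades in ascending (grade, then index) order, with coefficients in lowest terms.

Distribute over the terms of R1 (each basis-blade product reordered to ascending indices, repeated generators contracted through their squares):
(-521/40*e1) R2 = -521/240 + 288113/240*e1 e2
(-23/10*e2) R2 = -12719/60 - 23/60*e1 e2
Summing the partial products and collecting blades:
Answer: -51397/240 + 96007/80*e1 e2


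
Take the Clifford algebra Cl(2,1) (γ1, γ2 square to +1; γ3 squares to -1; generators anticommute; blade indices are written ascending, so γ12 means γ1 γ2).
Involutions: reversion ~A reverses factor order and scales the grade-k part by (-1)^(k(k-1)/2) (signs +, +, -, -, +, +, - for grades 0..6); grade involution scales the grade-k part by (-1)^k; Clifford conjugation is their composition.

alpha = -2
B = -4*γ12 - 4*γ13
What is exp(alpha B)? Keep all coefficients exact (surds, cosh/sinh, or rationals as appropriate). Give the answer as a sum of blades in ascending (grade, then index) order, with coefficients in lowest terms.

B^2 term by term: the squares give (-4)^2*(γ12)^2 + (-4)^2*(γ13)^2 = 16*(-1) + 16*(+1) = 0 (each basis 2-blade squares to minus the product of its generators' squares); cross terms between blades sharing an index anticommute and cancel. So B^2 = 0.
B^2 = 0, hence only two terms survive: exp(alpha B) = 1 + alpha B (parabolic case).
Answer: 1 + 8*γ12 + 8*γ13


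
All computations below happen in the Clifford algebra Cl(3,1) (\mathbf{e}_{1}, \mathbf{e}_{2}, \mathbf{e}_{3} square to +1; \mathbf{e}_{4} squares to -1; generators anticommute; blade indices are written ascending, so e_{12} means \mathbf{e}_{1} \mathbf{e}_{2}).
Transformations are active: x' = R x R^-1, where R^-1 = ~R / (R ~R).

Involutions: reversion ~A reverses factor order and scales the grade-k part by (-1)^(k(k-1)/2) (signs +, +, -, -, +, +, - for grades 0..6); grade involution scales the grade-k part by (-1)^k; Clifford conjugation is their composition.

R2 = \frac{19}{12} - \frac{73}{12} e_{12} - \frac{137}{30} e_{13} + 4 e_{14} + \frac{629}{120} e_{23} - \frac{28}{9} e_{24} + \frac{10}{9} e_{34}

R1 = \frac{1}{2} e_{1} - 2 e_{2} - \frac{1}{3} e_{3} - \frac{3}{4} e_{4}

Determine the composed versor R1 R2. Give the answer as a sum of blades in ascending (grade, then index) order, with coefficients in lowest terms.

Distribute over the terms of R1 (each basis-blade product reordered to ascending indices, repeated generators contracted through their squares):
(\frac{1}{2} e_{1}) R2 = \frac{19}{24} e_{1} - \frac{73}{24} e_{2} - \frac{137}{60} e_{3} + 2 e_{4} + \frac{629}{240} e_{123} - \frac{14}{9} e_{124} + \frac{5}{9} e_{134}
(-2 e_{2}) R2 = -\frac{73}{6} e_{1} - \frac{19}{6} e_{2} - \frac{629}{60} e_{3} + \frac{56}{9} e_{4} - \frac{137}{15} e_{123} + 8 e_{124} - \frac{20}{9} e_{234}
(-\frac{1}{3} e_{3}) R2 = -\frac{137}{90} e_{1} + \frac{629}{360} e_{2} - \frac{19}{36} e_{3} - \frac{10}{27} e_{4} + \frac{73}{36} e_{123} + \frac{4}{3} e_{134} - \frac{28}{27} e_{234}
(-\frac{3}{4} e_{4}) R2 = -3 e_{1} + \frac{7}{3} e_{2} - \frac{5}{6} e_{3} - \frac{19}{16} e_{4} + \frac{73}{16} e_{124} + \frac{137}{40} e_{134} - \frac{629}{160} e_{234}
Summing the partial products and collecting blades:
Answer: -\frac{5723}{360} e_{1} - \frac{383}{180} e_{2} - \frac{2543}{180} e_{3} + \frac{2879}{432} e_{4} - \frac{3229}{720} e_{123} + \frac{1585}{144} e_{124} + \frac{1913}{360} e_{134} - \frac{31063}{4320} e_{234}


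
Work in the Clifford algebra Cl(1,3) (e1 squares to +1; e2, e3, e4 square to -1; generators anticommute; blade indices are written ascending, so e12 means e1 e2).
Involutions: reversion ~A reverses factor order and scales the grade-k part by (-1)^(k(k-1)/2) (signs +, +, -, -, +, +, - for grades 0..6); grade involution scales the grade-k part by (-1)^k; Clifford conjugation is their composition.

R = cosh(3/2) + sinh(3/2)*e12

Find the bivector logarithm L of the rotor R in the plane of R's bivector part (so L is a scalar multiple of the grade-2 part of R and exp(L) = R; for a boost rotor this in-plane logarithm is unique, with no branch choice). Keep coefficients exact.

The scalar part of R is cosh(3/2), giving the rapidity magnitude (cosh is even); the bivector part supplies orientation, its quotient by sinh of the rapidity is the plane, and L = rapidity * plane — unique in that plane, since flipping both signs leaves L unchanged.
Concretely: cosh(rapidity) = cosh(3/2) gives rapidity = ±3/2, and since rapidity/sinh(rapidity) is even the sign is immaterial: L = (rapidity/sinh(rapidity)) * <R>_2 = (3/(2*sinh(3/2))) * <R>_2.
Answer: 3/2*e12


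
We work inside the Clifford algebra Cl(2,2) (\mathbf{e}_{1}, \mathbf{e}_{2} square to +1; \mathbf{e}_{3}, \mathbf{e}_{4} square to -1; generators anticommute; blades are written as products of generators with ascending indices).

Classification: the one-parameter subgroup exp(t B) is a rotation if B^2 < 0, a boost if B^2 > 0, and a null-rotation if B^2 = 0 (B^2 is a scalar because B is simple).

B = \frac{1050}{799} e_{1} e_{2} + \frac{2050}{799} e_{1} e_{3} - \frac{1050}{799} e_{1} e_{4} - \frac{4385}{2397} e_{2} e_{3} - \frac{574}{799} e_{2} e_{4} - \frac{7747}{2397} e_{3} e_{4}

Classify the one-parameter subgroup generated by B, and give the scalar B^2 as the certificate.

B^2 term by term: the squares give (\frac{1050}{799})^2*(e_{1} e_{2})^2 + (\frac{2050}{799})^2*(e_{1} e_{3})^2 + (-\frac{1050}{799})^2*(e_{1} e_{4})^2 + (-\frac{4385}{2397})^2*(e_{2} e_{3})^2 + (-\frac{574}{799})^2*(e_{2} e_{4})^2 + (-\frac{7747}{2397})^2*(e_{3} e_{4})^2 = \frac{1102500}{638401}*(-1) + \frac{4202500}{638401}*(+1) + \frac{1102500}{638401}*(+1) + \frac{19228225}{5745609}*(+1) + \frac{329476}{638401}*(+1) + \frac{60016009}{5745609}*(-1) = 0 (each basis 2-blade squares to minus the product of its generators' squares); cross terms between blades sharing an index anticommute and cancel; the commuting (index-disjoint) pairs give grade-4 terms 2*c*c'*(blade product), which cancel blade by blade — e_{1} e_{2} e_{3} e_{4}: -\frac{5422900}{638401} + \frac{2353400}{638401} + \frac{3069500}{638401} = 0 — confirming B is simple. So B^2 = 0.
Answer: null-rotation, certificate B^2 = 0. Key observation: B^2 = 0 is a conjugation invariant, so its sign decides the class regardless of the surface form of B.


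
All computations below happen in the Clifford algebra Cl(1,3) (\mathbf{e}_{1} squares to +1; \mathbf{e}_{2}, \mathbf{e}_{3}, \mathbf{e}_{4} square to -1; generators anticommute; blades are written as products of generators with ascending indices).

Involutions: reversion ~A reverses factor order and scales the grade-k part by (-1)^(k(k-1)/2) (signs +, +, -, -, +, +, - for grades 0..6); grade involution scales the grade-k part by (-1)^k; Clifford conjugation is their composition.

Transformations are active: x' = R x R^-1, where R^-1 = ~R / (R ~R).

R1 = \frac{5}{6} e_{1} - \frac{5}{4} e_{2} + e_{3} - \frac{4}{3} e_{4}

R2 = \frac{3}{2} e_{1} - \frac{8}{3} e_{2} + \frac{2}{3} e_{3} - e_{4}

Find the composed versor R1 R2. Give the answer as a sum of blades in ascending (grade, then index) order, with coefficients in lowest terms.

Distribute over the terms of R1 (each basis-blade product reordered to ascending indices, repeated generators contracted through their squares):
(\frac{5}{6} e_{1}) R2 = \frac{5}{4} - \frac{20}{9} e_{1} e_{2} + \frac{5}{9} e_{1} e_{3} - \frac{5}{6} e_{1} e_{4}
(-\frac{5}{4} e_{2}) R2 = -\frac{10}{3} + \frac{15}{8} e_{1} e_{2} - \frac{5}{6} e_{2} e_{3} + \frac{5}{4} e_{2} e_{4}
(e_{3}) R2 = -\frac{2}{3} - \frac{3}{2} e_{1} e_{3} + \frac{8}{3} e_{2} e_{3} - e_{3} e_{4}
(-\frac{4}{3} e_{4}) R2 = -\frac{4}{3} + 2 e_{1} e_{4} - \frac{32}{9} e_{2} e_{4} + \frac{8}{9} e_{3} e_{4}
Summing the partial products and collecting blades:
Answer: -\frac{49}{12} - \frac{25}{72} e_{1} e_{2} - \frac{17}{18} e_{1} e_{3} + \frac{7}{6} e_{1} e_{4} + \frac{11}{6} e_{2} e_{3} - \frac{83}{36} e_{2} e_{4} - \frac{1}{9} e_{3} e_{4}


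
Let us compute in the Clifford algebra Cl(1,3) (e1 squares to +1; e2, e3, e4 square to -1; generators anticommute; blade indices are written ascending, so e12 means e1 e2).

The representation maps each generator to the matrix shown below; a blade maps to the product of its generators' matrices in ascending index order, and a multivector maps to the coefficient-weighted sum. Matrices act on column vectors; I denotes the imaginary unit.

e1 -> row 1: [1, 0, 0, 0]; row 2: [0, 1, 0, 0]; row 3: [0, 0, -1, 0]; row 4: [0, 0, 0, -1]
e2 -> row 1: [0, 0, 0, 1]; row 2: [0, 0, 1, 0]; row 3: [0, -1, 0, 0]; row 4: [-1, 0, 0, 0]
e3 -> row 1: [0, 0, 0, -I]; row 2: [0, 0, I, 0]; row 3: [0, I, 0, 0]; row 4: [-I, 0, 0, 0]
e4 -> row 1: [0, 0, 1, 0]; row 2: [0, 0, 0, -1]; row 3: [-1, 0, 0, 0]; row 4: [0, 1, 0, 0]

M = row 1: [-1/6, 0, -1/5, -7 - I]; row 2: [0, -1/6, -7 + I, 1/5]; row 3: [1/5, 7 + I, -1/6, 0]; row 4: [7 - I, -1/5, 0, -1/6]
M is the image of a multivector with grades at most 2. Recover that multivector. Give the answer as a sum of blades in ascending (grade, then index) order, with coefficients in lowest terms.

Method: the blade images are trace-orthogonal — tr(rho(e_A) rho(e_B)^-1) = 4 if A = B and 0 otherwise — and rho(e_A)^-1 = (e_A)^2 * rho(e_A) with (e_A)^2 = +1 or -1, so the coefficient of e_A in the preimage is (e_A)^2 * tr(M rho(e_A))/4.
Nonzero projections over blades of grade <= 2: 1: (1)^2 = +1, tr(M 1) = -2/3, coefficient -1/6; e2: (e2)^2 = -1, tr(M rho(e2)) = 28, coefficient -7; e3: (e3)^2 = -1, tr(M rho(e3)) = -4, coefficient 1; e4: (e4)^2 = -1, tr(M rho(e4)) = 4/5, coefficient -1/5. Every other blade of grade <= 2 projects to 0.
Answer: -1/6 - 7*e2 + e3 - 1/5*e4


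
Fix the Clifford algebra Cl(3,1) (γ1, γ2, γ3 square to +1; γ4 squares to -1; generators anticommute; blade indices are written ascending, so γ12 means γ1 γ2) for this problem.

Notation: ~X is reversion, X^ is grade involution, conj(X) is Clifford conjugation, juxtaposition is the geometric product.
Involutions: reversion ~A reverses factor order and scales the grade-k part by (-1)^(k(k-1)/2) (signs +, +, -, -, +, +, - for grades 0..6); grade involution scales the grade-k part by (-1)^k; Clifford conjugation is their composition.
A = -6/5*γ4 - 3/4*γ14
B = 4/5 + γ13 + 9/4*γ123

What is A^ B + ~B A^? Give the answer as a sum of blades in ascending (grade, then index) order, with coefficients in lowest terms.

first term: 24/25*γ4 - 3/5*γ14 - 3/4*γ34 + 6/5*γ134 + 27/16*γ234 - 27/10*γ1234
second term: 24/25*γ4 - 3/5*γ14 - 3/4*γ34 - 6/5*γ134 + 27/16*γ234 - 27/10*γ1234
Answer: 48/25*γ4 - 6/5*γ14 - 3/2*γ34 + 27/8*γ234 - 27/5*γ1234


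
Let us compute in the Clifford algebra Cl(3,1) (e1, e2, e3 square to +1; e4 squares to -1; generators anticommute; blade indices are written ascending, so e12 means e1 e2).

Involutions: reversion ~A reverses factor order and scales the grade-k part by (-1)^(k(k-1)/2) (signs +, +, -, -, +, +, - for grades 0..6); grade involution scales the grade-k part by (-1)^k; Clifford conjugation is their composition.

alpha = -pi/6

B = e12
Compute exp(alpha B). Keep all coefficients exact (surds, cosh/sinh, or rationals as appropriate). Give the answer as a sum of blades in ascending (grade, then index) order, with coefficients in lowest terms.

B^2 = (1)^2*(e12)^2 = 1*(-1) = -1 (a basis 2-blade squares to minus the product of its generators' squares).
B^2 = -1 — the negative square puts this in the circular regime; l = 1, alpha*l = -pi/6, so exp(alpha B) = cos(-pi/6) + (sin(-pi/6)/1)*B = sqrt(3)/2 + (-1/2)*B.
Answer: sqrt(3)/2 - 1/2*e12


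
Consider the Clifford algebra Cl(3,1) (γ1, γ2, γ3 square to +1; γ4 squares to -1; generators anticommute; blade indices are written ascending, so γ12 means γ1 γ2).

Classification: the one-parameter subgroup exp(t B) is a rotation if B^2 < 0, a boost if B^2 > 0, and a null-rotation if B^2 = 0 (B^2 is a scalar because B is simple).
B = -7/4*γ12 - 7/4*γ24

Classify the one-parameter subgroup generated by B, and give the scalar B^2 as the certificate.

B^2 term by term: the squares give (-7/4)^2*(γ12)^2 + (-7/4)^2*(γ24)^2 = 49/16*(-1) + 49/16*(+1) = 0 (each basis 2-blade squares to minus the product of its generators' squares); cross terms between blades sharing an index anticommute and cancel. So B^2 = 0.
Answer: null-rotation, certificate B^2 = 0. Note: conjugating B changes its blade decomposition but never the scalar B^2 = 0, whose sign settles the classification.


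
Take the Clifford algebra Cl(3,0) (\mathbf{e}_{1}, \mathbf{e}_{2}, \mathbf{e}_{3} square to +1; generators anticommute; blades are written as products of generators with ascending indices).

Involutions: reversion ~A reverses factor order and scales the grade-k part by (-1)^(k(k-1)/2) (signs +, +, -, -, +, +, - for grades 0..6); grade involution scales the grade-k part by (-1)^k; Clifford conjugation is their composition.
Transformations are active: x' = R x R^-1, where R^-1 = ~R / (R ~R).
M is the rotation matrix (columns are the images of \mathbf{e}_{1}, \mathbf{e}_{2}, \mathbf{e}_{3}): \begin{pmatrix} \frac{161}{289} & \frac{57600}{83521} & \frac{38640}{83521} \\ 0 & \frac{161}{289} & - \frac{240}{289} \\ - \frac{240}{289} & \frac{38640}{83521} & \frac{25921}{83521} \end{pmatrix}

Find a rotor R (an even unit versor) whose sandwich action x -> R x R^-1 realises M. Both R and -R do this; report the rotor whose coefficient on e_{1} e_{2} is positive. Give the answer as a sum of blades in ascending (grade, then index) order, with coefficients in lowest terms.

Method: write R = a + b12*e_{1} e_{2} + b13*e_{1} e_{3} + b23*e_{2} e_{3} with a^2 + b12^2 + b13^2 + b23^2 = 1 (so R^-1 = ~R). Expanding the columns R e_j ~R gives tr M = 4a^2 - 1 and, from the antisymmetric part, M21 - M12 = -4a*b12, M13 - M31 = 4a*b13, M32 - M23 = -4a*b23.
Here tr M = \frac{118979}{83521}, so a^2 = (1 + tr M)/4 = \frac{50625}{83521} and a = ±\frac{225}{289}. Taking a = \frac{225}{289}: M21 - M12 = -\frac{57600}{83521}, M13 - M31 = \frac{108000}{83521}, M32 - M23 = \frac{108000}{83521}, giving b12 = \frac{64}{289}, b13 = \frac{120}{289}, b23 = -\frac{120}{289}, i.e. R = \frac{225}{289} + \frac{64}{289} e_{1} e_{2} + \frac{120}{289} e_{1} e_{3} - \frac{120}{289} e_{2} e_{3}.
Its e_{1} e_{2} coefficient is already positive.
Answer: \frac{225}{289} + \frac{64}{289} e_{1} e_{2} + \frac{120}{289} e_{1} e_{3} - \frac{120}{289} e_{2} e_{3}. Recall the cover is two-to-one: with M of trace \frac{118979}{83521}, both preimages act alike, and the stated e_{1} e_{2} sign chooses the sheet.


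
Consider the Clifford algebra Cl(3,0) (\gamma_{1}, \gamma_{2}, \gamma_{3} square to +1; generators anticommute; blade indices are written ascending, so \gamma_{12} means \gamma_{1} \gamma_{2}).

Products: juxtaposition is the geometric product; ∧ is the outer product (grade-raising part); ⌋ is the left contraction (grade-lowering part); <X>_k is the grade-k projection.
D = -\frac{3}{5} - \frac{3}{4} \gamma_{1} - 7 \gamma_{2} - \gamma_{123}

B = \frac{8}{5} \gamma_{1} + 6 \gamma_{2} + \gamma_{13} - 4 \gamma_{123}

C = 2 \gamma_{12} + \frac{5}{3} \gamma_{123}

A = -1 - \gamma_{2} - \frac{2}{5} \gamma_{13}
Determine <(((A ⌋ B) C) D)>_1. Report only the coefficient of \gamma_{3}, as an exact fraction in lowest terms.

step 1: -\frac{28}{5} - \frac{8}{5} \gamma_{1} - \frac{22}{5} \gamma_{2} - 5 \gamma_{13} + 4 \gamma_{123}
step 2: -\frac{20}{3} + \frac{44}{5} \gamma_{1} - \frac{173}{15} \gamma_{2} - 8 \gamma_{3} - \frac{56}{5} \gamma_{12} + \frac{22}{3} \gamma_{13} - \frac{38}{3} \gamma_{23} - \frac{28}{3} \gamma_{123}
step 3: \frac{344}{5} + \frac{4909}{75} \gamma_{1} + \frac{2839}{75} \gamma_{2} - \frac{2687}{30} \gamma_{3} - \frac{5553}{100} \gamma_{12} - \frac{1309}{15} \gamma_{13} - \frac{251}{5} \gamma_{23} + \frac{731}{10} \gamma_{123}
step 4: \frac{4909}{75} \gamma_{1} + \frac{2839}{75} \gamma_{2} - \frac{2687}{30} \gamma_{3}
Answer: -\frac{2687}{30}


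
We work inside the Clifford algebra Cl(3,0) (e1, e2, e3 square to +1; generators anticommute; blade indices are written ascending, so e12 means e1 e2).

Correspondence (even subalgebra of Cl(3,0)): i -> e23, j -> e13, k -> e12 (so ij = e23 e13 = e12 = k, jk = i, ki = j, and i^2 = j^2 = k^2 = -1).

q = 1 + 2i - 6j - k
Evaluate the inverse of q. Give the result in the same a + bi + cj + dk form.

In blades: q = 1 - e12 - 6*e13 + 2*e23.
With qbar = 1 + e12 + 6*e13 - 2*e23 (scalar fixed, mapped units negated), q qbar = 42 (the sum of squared coefficients), so q^-1 = qbar / (42) = 1/42 + 1/42*e12 + 1/7*e13 - 1/21*e23; translating back:
Answer: 1/42 - 1/21*i + 1/7*j + 1/42*k


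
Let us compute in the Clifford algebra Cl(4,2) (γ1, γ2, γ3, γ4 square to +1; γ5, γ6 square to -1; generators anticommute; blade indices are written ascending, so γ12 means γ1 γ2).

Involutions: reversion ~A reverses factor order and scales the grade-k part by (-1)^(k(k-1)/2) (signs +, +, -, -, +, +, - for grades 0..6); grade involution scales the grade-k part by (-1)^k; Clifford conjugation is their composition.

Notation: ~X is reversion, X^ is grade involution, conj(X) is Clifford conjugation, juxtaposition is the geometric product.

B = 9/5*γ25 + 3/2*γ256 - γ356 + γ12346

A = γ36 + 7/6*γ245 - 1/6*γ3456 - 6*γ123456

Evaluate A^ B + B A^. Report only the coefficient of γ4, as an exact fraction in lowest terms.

first term: 34/15*γ4 + 7*γ5 + 7/4*γ46 + 5*γ124 - 1/6*γ125 + 9*γ134 + 1/4*γ234 + 3/2*γ235 - 54/5*γ1346 - 7/6*γ1356 - 22/15*γ2346 - 9/5*γ2356
second term: 29/15*γ4 - 5*γ5 - 7/4*γ46 - 7*γ124 + 1/6*γ125 - 9*γ134 + 1/4*γ234 - 3/2*γ235 - 54/5*γ1346 + 7/6*γ1356 - 13/15*γ2346 - 9/5*γ2356
Answer: 21/5


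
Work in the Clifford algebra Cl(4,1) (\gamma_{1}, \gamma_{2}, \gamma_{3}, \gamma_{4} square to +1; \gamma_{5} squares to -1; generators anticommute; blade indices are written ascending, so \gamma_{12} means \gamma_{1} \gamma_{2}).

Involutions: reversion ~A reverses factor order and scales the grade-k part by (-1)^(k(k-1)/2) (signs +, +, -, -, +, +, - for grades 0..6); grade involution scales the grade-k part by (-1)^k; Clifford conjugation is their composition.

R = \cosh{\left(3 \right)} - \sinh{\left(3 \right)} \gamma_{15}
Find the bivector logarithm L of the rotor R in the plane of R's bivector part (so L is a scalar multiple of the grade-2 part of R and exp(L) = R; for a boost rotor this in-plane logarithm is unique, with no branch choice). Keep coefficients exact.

The scalar part of R is \cosh{\left(3 \right)}, which determines |rapidity| via cosh; the sign lives in the bivector part, and pairing them (bivector part over sinh of the rapidity = the plane) gives the unique in-plane L = rapidity * plane.
Concretely: cosh(rapidity) = \cosh{\left(3 \right)} gives rapidity = ±3, and since rapidity/sinh(rapidity) is even the sign is immaterial: L = (rapidity/sinh(rapidity)) * <R>_2 = (\frac{3}{\sinh{\left(3 \right)}}) * <R>_2.
Answer: -3 \gamma_{15}


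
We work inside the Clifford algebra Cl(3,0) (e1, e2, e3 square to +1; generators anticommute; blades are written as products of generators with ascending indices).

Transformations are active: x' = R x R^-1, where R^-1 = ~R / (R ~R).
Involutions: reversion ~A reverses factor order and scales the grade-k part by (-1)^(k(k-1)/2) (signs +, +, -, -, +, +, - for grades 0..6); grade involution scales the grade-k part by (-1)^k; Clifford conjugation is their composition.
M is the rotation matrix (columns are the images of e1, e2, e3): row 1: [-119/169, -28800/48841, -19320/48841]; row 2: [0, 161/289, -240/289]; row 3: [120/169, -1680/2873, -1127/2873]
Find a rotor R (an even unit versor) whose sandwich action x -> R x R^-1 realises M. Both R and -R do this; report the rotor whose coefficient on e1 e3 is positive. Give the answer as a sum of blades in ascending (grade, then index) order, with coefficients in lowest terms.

Method: write R = a + b12*e1 e2 + b13*e1 e3 + b23*e2 e3 with a^2 + b12^2 + b13^2 + b23^2 = 1 (so R^-1 = ~R). Expanding the columns R e_j ~R gives tr M = 4a^2 - 1 and, from the antisymmetric part, M21 - M12 = -4a*b12, M13 - M31 = 4a*b13, M32 - M23 = -4a*b23.
Here tr M = -26341/48841, so a^2 = (1 + tr M)/4 = 5625/48841 and a = ±75/221. Taking a = 75/221: M21 - M12 = 28800/48841, M13 - M31 = -54000/48841, M32 - M23 = 12000/48841, giving b12 = -96/221, b13 = -180/221, b23 = -40/221, i.e. R = 75/221 - 96/221*e1 e2 - 180/221*e1 e3 - 40/221*e2 e3.
Its e1 e3 coefficient is negative, so report the other preimage -R.
Answer: -75/221 + 96/221*e1 e2 + 180/221*e1 e3 + 40/221*e2 e3. Key observation: the double cover Spin(3) -> SO(3) sends R and -R to the same matrix (trace -26341/48841 here), so the stated sign of the e1 e3 coefficient is what selects one sheet.


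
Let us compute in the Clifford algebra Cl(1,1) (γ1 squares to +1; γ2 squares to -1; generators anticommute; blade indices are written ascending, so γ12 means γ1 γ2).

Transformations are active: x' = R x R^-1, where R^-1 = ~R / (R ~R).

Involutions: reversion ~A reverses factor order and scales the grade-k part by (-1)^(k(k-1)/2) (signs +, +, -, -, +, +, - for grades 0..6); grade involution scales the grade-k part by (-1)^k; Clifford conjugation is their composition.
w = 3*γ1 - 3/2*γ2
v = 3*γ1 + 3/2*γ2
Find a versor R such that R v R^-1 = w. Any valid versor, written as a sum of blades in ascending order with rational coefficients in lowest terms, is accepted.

R = v + w = 6*γ1 works: the equal norms (27/4) guarantee its sandwich swaps v into w.
Answer: 6*γ1


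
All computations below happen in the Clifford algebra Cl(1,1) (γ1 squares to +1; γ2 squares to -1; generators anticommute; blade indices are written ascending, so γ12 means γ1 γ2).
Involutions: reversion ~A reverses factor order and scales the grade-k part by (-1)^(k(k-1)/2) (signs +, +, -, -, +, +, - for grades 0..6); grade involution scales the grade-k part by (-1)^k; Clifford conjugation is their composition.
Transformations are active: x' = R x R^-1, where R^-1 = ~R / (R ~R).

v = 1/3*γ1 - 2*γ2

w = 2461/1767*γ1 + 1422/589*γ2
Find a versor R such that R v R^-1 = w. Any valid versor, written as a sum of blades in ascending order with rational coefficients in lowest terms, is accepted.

Construction: equal norms (both -35/9) license R = v + w = 3050/1767*γ1 + 244/589*γ2 — nothing changes along that direction, while (v - w)/2 changes sign, so v maps onto w.
Answer: 3050/1767*γ1 + 244/589*γ2


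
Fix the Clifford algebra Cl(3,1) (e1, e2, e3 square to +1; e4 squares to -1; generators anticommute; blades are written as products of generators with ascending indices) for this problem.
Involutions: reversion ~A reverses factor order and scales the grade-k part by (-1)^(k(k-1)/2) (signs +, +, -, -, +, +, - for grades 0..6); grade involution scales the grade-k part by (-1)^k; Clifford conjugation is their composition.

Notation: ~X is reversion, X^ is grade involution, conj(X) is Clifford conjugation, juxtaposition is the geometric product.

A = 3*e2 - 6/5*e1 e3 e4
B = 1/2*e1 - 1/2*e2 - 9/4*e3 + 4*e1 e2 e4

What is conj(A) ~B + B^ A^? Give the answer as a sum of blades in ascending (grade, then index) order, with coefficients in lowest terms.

first term: 3/2 + 3/2*e1 e2 - 147/10*e1 e4 + 39/20*e2 e3 - 3/5*e3 e4 + 3/5*e1 e2 e3 e4
second term: -3/2 + 3/2*e1 e2 - 147/10*e1 e4 + 39/20*e2 e3 - 3/5*e3 e4 - 3/5*e1 e2 e3 e4
Answer: 3*e1 e2 - 147/5*e1 e4 + 39/10*e2 e3 - 6/5*e3 e4


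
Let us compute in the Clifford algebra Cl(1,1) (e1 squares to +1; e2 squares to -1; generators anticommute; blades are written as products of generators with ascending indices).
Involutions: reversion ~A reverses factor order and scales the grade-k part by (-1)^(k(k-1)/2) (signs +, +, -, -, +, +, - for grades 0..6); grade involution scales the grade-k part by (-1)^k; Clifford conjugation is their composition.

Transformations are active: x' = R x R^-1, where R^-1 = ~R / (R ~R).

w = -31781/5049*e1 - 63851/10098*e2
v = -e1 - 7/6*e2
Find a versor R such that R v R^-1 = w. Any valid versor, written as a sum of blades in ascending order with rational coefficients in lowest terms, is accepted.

R = v + w = -36830/5049*e1 - 37816/5049*e2 works: the equal norms (-13/36) guarantee its sandwich swaps v into w.
Answer: -36830/5049*e1 - 37816/5049*e2


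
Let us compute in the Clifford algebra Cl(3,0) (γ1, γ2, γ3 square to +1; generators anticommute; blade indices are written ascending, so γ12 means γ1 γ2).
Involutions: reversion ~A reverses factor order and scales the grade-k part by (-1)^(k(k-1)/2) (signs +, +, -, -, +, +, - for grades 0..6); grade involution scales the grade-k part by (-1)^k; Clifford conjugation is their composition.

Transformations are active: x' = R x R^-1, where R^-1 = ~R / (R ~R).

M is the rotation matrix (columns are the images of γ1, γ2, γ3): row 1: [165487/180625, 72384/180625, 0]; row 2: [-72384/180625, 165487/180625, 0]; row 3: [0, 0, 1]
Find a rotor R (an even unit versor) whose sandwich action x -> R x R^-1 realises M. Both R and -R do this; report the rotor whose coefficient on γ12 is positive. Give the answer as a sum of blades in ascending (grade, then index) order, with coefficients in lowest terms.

Method: write R = a + b12*γ12 + b13*γ13 + b23*γ23 with a^2 + b12^2 + b13^2 + b23^2 = 1 (so R^-1 = ~R). Expanding the columns R e_j ~R gives tr M = 4a^2 - 1 and, from the antisymmetric part, M21 - M12 = -4a*b12, M13 - M31 = 4a*b13, M32 - M23 = -4a*b23.
Here tr M = 511599/180625, so a^2 = (1 + tr M)/4 = 173056/180625 and a = ±416/425. Taking a = 416/425: M21 - M12 = -144768/180625, M13 - M31 = 0, M32 - M23 = 0, giving b12 = 87/425, b13 = 0, b23 = 0, i.e. R = 416/425 + 87/425*γ12.
Its γ12 coefficient is already positive.
Answer: 416/425 + 87/425*γ12. Sheet selection: the two-to-one cover makes ±R indistinguishable at the matrix level (trace 511599/180625), so uniqueness comes from the required sign on γ12.


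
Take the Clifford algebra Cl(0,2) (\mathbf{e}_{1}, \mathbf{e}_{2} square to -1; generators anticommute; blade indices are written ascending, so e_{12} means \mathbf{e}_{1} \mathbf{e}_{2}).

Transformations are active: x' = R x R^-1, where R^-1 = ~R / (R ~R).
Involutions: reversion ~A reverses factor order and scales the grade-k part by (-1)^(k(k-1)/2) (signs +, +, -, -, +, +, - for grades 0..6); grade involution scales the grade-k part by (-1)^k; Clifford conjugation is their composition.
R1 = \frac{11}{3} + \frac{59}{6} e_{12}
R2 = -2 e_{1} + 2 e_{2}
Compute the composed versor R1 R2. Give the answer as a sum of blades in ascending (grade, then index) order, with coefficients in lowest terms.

Distribute over the terms of R1 (each basis-blade product reordered to ascending indices, repeated generators contracted through their squares):
(\frac{11}{3}) R2 = -\frac{22}{3} e_{1} + \frac{22}{3} e_{2}
(\frac{59}{6} e_{12}) R2 = -\frac{59}{3} e_{1} - \frac{59}{3} e_{2}
Summing the partial products and collecting blades:
Answer: -27 e_{1} - \frac{37}{3} e_{2}


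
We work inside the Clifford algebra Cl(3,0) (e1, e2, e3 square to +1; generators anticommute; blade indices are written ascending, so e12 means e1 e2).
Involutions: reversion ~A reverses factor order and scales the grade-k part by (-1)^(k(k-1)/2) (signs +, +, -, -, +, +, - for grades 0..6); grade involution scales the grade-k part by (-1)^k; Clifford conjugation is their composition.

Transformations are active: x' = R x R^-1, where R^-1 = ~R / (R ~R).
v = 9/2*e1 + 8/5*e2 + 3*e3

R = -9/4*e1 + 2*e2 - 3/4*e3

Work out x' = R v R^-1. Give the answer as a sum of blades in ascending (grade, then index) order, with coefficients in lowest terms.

~R = -9/4*e1 + 2*e2 - 3/4*e3, and R ~R = 77/8, so R^-1 = ~R / (77/8).
R v = -367/40 - 63/5*e12 - 27/8*e13 + 36/5*e23
Answer: -81/385*e1 - 2084/385*e2 - 1209/770*e3


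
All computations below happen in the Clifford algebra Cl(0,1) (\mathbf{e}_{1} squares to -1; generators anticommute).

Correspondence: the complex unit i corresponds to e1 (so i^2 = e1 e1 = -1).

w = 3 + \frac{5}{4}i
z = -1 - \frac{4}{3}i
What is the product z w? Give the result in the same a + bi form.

In blades: z = -1 - \frac{4}{3} e_{1}, w = 3 + \frac{5}{4} e_{1}.
Distribute z over w term by term (generator squares from the signature, products reordered to ascending indices): (-1)*w = -3 - \frac{5}{4} e_{1}; (-\frac{4}{3} e_{1})*w = \frac{5}{3} - 4 e_{1}.
Sum: -\frac{4}{3} - \frac{21}{4} e_{1}; translating back through the correspondence:
Answer: -\frac{4}{3} - \frac{21}{4}i
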